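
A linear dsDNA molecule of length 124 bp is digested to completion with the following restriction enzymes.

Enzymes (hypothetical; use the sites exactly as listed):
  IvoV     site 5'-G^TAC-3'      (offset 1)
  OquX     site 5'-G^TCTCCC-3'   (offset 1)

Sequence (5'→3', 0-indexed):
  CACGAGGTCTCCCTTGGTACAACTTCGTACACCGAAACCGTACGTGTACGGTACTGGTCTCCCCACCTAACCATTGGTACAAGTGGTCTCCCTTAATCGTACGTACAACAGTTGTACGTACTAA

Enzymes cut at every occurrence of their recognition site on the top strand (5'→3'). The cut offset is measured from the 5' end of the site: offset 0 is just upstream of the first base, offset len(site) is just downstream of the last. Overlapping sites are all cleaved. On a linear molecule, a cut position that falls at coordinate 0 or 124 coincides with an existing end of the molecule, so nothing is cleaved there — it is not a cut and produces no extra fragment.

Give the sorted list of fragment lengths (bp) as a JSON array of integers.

[4,4,5,6,6,6,7,9,10,10,11,13,13,20]

Site scan:
  IvoV (GTAC, off=1): starts [16, 26, 39, 45, 50, 76, 98, 102, 113, 117] → cuts [17, 27, 40, 46, 51, 77, 99, 103, 114, 118]
  OquX (GTCTCCC, off=1): starts [6, 56, 85] → cuts [7, 57, 86]

All cut coordinates (distinct, sorted): [7, 17, 27, 40, 46, 51, 57, 77, 86, 99, 103, 114, 118]

Fragments:
  [0,7): 7 bp
  [7,17): 10 bp
  [17,27): 10 bp
  [27,40): 13 bp
  [40,46): 6 bp
  [46,51): 5 bp
  [51,57): 6 bp
  [57,77): 20 bp
  [77,86): 9 bp
  [86,99): 13 bp
  [99,103): 4 bp
  [103,114): 11 bp
  [114,118): 4 bp
  [118,124): 6 bp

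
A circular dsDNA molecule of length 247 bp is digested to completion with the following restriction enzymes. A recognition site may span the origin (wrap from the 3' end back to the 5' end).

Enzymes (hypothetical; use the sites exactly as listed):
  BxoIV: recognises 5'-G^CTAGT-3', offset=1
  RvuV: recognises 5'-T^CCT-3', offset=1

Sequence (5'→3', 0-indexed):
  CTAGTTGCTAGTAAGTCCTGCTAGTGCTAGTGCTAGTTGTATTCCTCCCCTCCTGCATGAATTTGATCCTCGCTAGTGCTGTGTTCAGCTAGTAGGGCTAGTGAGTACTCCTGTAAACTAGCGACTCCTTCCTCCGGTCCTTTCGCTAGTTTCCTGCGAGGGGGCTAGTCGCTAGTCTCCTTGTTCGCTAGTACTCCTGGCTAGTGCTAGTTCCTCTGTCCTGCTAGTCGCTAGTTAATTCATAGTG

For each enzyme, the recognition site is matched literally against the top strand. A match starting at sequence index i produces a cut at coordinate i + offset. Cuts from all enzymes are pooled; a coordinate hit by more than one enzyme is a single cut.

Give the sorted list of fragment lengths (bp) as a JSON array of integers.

Site scan:
  BxoIV GCTAGT/1: at [6, 19, 25, 31, 71, 87, 96, 144, 163, 170, 186, 199, 205, 222, 229, 246] ⇒ [0, 7, 20, 26, 32, 72, 88, 97, 145, 164, 171, 187, 200, 206, 223, 230]
  RvuV TCCT/1: at [15, 42, 50, 66, 108, 125, 129, 137, 151, 177, 194, 211, 218] ⇒ [16, 43, 51, 67, 109, 126, 130, 138, 152, 178, 195, 212, 219]

All cut coordinates (distinct, sorted): [0, 7, 16, 20, 26, 32, 43, 51, 67, 72, 88, 97, 109, 126, 130, 138, 145, 152, 164, 171, 178, 187, 195, 200, 206, 212, 219, 223, 230]

Fragments:
  0→7: 7 bp
  7→16: 9 bp
  16→20: 4 bp
  20→26: 6 bp
  26→32: 6 bp
  32→43: 11 bp
  43→51: 8 bp
  51→67: 16 bp
  67→72: 5 bp
  72→88: 16 bp
  88→97: 9 bp
  97→109: 12 bp
  109→126: 17 bp
  126→130: 4 bp
  130→138: 8 bp
  138→145: 7 bp
  145→152: 7 bp
  152→164: 12 bp
  164→171: 7 bp
  171→178: 7 bp
  178→187: 9 bp
  187→195: 8 bp
  195→200: 5 bp
  200→206: 6 bp
  206→212: 6 bp
  212→219: 7 bp
  219→223: 4 bp
  223→230: 7 bp
  230→0 (wrap): 247-230+0 = 17 bp

[4,4,4,5,5,6,6,6,6,7,7,7,7,7,7,7,8,8,8,9,9,9,11,12,12,16,16,17,17]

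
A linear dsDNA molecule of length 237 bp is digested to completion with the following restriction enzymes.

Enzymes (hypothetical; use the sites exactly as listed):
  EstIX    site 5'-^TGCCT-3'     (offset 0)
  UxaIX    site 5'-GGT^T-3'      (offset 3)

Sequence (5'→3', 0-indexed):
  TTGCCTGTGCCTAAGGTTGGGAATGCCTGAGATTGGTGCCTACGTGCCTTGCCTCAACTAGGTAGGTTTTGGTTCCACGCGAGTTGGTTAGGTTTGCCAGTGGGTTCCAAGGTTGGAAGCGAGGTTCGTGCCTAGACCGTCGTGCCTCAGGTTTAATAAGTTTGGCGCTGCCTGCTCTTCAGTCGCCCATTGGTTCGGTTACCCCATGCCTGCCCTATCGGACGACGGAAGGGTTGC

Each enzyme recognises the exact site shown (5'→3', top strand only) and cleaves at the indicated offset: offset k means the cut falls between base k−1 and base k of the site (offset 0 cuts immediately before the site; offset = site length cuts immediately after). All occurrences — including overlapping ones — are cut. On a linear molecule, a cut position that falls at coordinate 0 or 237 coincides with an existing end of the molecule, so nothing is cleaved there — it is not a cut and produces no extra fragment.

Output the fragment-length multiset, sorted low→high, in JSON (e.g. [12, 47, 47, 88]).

[1,3,3,5,5,5,6,6,6,7,8,8,10,10,12,12,13,14,15,16,18,26,28]

Site scan:
  EstIX (TGCCT, off=0): starts [1, 7, 23, 36, 44, 49, 128, 142, 168, 206] → cuts [1, 7, 23, 36, 44, 49, 128, 142, 168, 206]
  UxaIX (GGTT, off=3): starts [14, 64, 70, 85, 90, 102, 110, 122, 149, 191, 196, 231] → cuts [17, 67, 73, 88, 93, 105, 113, 125, 152, 194, 199, 234]

Pooled cuts: [1, 7, 17, 23, 36, 44, 49, 67, 73, 88, 93, 105, 113, 125, 128, 142, 152, 168, 194, 199, 206, 234]

Fragment lengths:
  [0,1): 1 bp
  [1,7): 6 bp
  [7,17): 10 bp
  [17,23): 6 bp
  [23,36): 13 bp
  [36,44): 8 bp
  [44,49): 5 bp
  [49,67): 18 bp
  [67,73): 6 bp
  [73,88): 15 bp
  [88,93): 5 bp
  [93,105): 12 bp
  [105,113): 8 bp
  [113,125): 12 bp
  [125,128): 3 bp
  [128,142): 14 bp
  [142,152): 10 bp
  [152,168): 16 bp
  [168,194): 26 bp
  [194,199): 5 bp
  [199,206): 7 bp
  [206,234): 28 bp
  [234,237): 3 bp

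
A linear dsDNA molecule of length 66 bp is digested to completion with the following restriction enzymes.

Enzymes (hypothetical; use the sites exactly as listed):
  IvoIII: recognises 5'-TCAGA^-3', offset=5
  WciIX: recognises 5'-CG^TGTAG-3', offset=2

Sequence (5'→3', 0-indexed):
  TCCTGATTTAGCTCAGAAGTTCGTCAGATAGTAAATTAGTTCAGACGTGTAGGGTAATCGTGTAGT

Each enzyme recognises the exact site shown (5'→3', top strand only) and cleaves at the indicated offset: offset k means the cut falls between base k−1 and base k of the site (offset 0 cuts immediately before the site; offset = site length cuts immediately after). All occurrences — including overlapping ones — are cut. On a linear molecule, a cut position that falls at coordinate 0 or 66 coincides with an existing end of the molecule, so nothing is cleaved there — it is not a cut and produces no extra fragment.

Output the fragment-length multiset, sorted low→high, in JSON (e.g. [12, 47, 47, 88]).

Per-enzyme occurrences:
  IvoIII TCAGA/5: at [12, 23, 40] ⇒ [17, 28, 45]
  WciIX CGTGTAG/2: at [45, 58] ⇒ [47, 60]

Pooled cuts: [17, 28, 45, 47, 60]

Fragment lengths:
  [0,17): 17 bp
  [17,28): 11 bp
  [28,45): 17 bp
  [45,47): 2 bp
  [47,60): 13 bp
  [60,66): 6 bp

[2,6,11,13,17,17]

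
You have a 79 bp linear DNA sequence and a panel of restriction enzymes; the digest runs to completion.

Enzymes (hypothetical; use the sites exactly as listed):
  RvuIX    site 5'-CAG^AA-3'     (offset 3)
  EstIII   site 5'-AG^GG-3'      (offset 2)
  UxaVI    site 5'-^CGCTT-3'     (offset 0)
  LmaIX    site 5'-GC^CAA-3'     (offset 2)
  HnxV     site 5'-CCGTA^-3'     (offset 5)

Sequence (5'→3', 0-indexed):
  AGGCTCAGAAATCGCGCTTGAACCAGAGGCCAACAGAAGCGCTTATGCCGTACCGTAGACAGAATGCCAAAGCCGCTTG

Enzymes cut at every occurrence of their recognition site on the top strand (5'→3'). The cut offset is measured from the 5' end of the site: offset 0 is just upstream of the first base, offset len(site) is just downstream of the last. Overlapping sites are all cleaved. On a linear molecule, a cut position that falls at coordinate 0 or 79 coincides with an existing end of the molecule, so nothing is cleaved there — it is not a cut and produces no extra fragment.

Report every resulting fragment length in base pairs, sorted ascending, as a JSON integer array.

[3,5,5,5,6,6,6,6,8,13,16]

Site scan:
  RvuIX CAGAA/3: at [5, 33, 59] ⇒ [8, 36, 62]
  EstIII (AGGG, off=2): no sites
  UxaVI CGCTT/0: at [14, 39, 73] ⇒ [14, 39, 73]
  LmaIX GCCAA/2: at [28, 65] ⇒ [30, 67]
  HnxV CCGTA/5: at [47, 52] ⇒ [52, 57]

All cut coordinates (distinct, sorted): [8, 14, 30, 36, 39, 52, 57, 62, 67, 73]

Fragments:
  [0,8): 8 bp
  [8,14): 6 bp
  [14,30): 16 bp
  [30,36): 6 bp
  [36,39): 3 bp
  [39,52): 13 bp
  [52,57): 5 bp
  [57,62): 5 bp
  [62,67): 5 bp
  [67,73): 6 bp
  [73,79): 6 bp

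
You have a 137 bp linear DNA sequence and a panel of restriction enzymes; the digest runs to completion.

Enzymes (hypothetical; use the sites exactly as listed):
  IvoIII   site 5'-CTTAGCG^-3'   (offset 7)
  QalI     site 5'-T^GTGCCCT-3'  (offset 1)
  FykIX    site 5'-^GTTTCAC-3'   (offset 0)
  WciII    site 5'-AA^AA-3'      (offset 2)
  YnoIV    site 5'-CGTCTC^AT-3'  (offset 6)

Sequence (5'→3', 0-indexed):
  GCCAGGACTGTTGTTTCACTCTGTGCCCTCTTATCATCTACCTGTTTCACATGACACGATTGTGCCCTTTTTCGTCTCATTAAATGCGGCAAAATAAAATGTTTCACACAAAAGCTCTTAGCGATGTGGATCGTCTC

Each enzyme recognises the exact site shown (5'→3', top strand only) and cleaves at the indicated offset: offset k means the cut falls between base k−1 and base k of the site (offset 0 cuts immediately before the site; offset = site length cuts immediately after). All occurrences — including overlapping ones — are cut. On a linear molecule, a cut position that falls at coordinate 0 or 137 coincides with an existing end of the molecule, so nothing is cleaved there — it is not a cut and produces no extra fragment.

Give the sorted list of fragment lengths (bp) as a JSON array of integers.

Per-enzyme occurrences:
  IvoIII CTTAGCG/7: at [116] ⇒ [123]
  QalI TGTGCCCT/1: at [21, 60] ⇒ [22, 61]
  FykIX GTTTCAC/0: at [12, 43, 100] ⇒ [12, 43, 100]
  WciII AAAA/2: at [90, 95, 109] ⇒ [92, 97, 111]
  YnoIV CGTCTCAT/6: at [72] ⇒ [78]

All cut coordinates (distinct, sorted): [12, 22, 43, 61, 78, 92, 97, 100, 111, 123]

Fragments:
  [0,12): 12 bp
  [12,22): 10 bp
  [22,43): 21 bp
  [43,61): 18 bp
  [61,78): 17 bp
  [78,92): 14 bp
  [92,97): 5 bp
  [97,100): 3 bp
  [100,111): 11 bp
  [111,123): 12 bp
  [123,137): 14 bp

[3,5,10,11,12,12,14,14,17,18,21]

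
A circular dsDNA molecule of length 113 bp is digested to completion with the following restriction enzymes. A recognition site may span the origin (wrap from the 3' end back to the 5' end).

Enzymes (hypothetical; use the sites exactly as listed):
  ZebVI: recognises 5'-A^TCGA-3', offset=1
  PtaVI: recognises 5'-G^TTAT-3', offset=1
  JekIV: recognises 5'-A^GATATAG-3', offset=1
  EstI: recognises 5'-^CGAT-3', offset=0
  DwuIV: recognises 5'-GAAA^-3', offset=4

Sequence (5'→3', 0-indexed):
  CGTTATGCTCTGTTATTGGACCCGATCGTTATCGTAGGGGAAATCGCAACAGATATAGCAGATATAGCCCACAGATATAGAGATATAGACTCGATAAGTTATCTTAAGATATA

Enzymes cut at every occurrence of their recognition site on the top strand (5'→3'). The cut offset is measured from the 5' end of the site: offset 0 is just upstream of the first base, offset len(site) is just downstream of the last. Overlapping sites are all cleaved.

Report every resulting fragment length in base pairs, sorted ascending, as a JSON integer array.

[6,7,8,8,9,10,10,10,13,15,17]

Scan for sites:
  ZebVI (ATCGA, off=1): no sites
  PtaVI GTTAT/1: at [1, 11, 27, 97] ⇒ [2, 12, 28, 98]
  JekIV AGATATAG/1: at [50, 59, 72, 80] ⇒ [51, 60, 73, 81]
  EstI CGAT/0: at [22, 91] ⇒ [22, 91]
  DwuIV GAAA/4: at [39] ⇒ [43]

Pooled cuts: [2, 12, 22, 28, 43, 51, 60, 73, 81, 91, 98]

Fragments:
  2→12: 10 bp
  12→22: 10 bp
  22→28: 6 bp
  28→43: 15 bp
  43→51: 8 bp
  51→60: 9 bp
  60→73: 13 bp
  73→81: 8 bp
  81→91: 10 bp
  91→98: 7 bp
  98→2 (wrap): 113-98+2 = 17 bp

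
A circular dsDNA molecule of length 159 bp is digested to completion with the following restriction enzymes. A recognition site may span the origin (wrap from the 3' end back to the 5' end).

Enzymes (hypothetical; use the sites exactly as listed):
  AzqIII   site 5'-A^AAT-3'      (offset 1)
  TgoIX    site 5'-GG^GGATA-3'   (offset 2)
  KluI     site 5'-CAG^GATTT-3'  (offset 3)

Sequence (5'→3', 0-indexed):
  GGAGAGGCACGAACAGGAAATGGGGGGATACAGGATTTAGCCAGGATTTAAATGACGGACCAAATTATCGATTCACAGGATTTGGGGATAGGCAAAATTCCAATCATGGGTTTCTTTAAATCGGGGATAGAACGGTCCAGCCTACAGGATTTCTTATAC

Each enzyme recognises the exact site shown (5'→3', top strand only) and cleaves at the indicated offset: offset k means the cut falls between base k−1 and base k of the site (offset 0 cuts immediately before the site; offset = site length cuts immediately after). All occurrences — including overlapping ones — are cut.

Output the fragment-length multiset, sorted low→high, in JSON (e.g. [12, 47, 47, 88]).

[6,6,7,7,8,10,11,12,16,23,23,30]

Per-enzyme occurrences:
  AzqIII AAAT/1: at [17, 49, 61, 94, 117] ⇒ [18, 50, 62, 95, 118]
  TgoIX GGGGATA/2: at [23, 83, 122] ⇒ [25, 85, 124]
  KluI CAGGATTT/3: at [30, 41, 75, 144] ⇒ [33, 44, 78, 147]

All cut coordinates (distinct, sorted): [18, 25, 33, 44, 50, 62, 78, 85, 95, 118, 124, 147]

Fragment lengths:
  18→25: 7 bp
  25→33: 8 bp
  33→44: 11 bp
  44→50: 6 bp
  50→62: 12 bp
  62→78: 16 bp
  78→85: 7 bp
  85→95: 10 bp
  95→118: 23 bp
  118→124: 6 bp
  124→147: 23 bp
  147→18 (wrap): 159-147+18 = 30 bp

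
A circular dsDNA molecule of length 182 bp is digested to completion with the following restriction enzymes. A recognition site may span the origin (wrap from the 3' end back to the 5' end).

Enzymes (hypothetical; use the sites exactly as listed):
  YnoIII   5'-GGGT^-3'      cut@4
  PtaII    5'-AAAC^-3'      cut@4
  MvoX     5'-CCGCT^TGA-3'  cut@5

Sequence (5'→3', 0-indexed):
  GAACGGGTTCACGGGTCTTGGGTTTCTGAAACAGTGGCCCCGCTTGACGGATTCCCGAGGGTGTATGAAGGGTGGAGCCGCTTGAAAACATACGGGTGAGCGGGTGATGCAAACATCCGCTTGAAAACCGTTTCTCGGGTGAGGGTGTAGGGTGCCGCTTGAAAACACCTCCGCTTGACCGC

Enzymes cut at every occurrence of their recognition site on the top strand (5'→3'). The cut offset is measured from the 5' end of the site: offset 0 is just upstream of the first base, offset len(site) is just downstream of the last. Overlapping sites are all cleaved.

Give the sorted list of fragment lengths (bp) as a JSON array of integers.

Per-enzyme occurrences:
  YnoIII GGGT/4: at [4, 12, 19, 58, 69, 93, 101, 136, 142, 149] ⇒ [8, 16, 23, 62, 73, 97, 105, 140, 146, 153]
  PtaII AAAC/4: at [28, 85, 110, 124, 162] ⇒ [32, 89, 114, 128, 166]
  MvoX CCGCTTGA/5: at [39, 77, 116, 154, 170] ⇒ [44, 82, 121, 159, 175]

Pooled cuts: [8, 16, 23, 32, 44, 62, 73, 82, 89, 97, 105, 114, 121, 128, 140, 146, 153, 159, 166, 175]

Fragments:
  8→16: 8 bp
  16→23: 7 bp
  23→32: 9 bp
  32→44: 12 bp
  44→62: 18 bp
  62→73: 11 bp
  73→82: 9 bp
  82→89: 7 bp
  89→97: 8 bp
  97→105: 8 bp
  105→114: 9 bp
  114→121: 7 bp
  121→128: 7 bp
  128→140: 12 bp
  140→146: 6 bp
  146→153: 7 bp
  153→159: 6 bp
  159→166: 7 bp
  166→175: 9 bp
  175→8 (wrap): 182-175+8 = 15 bp

[6,6,7,7,7,7,7,7,8,8,8,9,9,9,9,11,12,12,15,18]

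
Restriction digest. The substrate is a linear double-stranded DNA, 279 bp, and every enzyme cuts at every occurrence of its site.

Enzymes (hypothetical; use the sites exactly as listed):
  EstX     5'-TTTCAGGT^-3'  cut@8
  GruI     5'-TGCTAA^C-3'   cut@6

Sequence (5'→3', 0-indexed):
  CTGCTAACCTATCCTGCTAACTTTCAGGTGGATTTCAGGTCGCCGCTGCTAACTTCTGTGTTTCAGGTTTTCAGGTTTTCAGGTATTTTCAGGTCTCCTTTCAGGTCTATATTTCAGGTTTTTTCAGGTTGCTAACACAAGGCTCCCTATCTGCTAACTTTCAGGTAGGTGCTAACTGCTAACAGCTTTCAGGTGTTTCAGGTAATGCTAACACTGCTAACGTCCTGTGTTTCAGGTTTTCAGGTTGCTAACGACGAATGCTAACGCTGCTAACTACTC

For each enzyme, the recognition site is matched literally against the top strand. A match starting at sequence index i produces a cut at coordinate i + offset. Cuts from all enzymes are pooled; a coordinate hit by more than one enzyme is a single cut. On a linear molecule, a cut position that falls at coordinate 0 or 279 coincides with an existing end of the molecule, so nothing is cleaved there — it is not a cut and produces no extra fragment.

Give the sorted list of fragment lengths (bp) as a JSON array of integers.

[6,6,6,7,7,8,8,8,8,9,9,9,9,9,9,10,10,11,12,12,12,13,13,13,16,17,22]

Scan for sites:
  EstX (TTTCAGGT, off=8): starts [21, 32, 60, 68, 76, 86, 98, 111, 121, 158, 186, 195, 229, 237] → cuts [29, 40, 68, 76, 84, 94, 106, 119, 129, 166, 194, 203, 237, 245]
  GruI (TGCTAAC, off=6): starts [1, 14, 46, 129, 151, 169, 176, 205, 214, 245, 258, 267] → cuts [7, 20, 52, 135, 157, 175, 182, 211, 220, 251, 264, 273]

All cut coordinates (distinct, sorted): [7, 20, 29, 40, 52, 68, 76, 84, 94, 106, 119, 129, 135, 157, 166, 175, 182, 194, 203, 211, 220, 237, 245, 251, 264, 273]

Fragments:
  [0,7): 7 bp
  [7,20): 13 bp
  [20,29): 9 bp
  [29,40): 11 bp
  [40,52): 12 bp
  [52,68): 16 bp
  [68,76): 8 bp
  [76,84): 8 bp
  [84,94): 10 bp
  [94,106): 12 bp
  [106,119): 13 bp
  [119,129): 10 bp
  [129,135): 6 bp
  [135,157): 22 bp
  [157,166): 9 bp
  [166,175): 9 bp
  [175,182): 7 bp
  [182,194): 12 bp
  [194,203): 9 bp
  [203,211): 8 bp
  [211,220): 9 bp
  [220,237): 17 bp
  [237,245): 8 bp
  [245,251): 6 bp
  [251,264): 13 bp
  [264,273): 9 bp
  [273,279): 6 bp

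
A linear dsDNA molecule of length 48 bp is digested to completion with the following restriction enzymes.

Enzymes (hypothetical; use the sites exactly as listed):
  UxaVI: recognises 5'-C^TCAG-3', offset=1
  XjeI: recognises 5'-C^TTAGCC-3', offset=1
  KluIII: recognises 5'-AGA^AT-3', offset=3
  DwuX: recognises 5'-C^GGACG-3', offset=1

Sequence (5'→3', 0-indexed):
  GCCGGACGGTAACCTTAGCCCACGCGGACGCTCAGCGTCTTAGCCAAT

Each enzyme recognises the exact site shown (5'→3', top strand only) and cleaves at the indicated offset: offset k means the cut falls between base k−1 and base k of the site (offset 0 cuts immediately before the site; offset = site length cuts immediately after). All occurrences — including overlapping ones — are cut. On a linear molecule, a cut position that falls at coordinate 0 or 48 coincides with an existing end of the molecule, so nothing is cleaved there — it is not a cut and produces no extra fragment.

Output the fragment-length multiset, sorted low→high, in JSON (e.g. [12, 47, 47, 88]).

[3,6,8,9,11,11]

Per-enzyme occurrences:
  UxaVI (CTCAG, off=1): starts [30] → cuts [31]
  XjeI (CTTAGCC, off=1): starts [13, 38] → cuts [14, 39]
  KluIII (AGAAT, off=3): no sites
  DwuX (CGGACG, off=1): starts [2, 24] → cuts [3, 25]

Pooled cuts: [3, 14, 25, 31, 39]

Fragments:
  [0,3): 3 bp
  [3,14): 11 bp
  [14,25): 11 bp
  [25,31): 6 bp
  [31,39): 8 bp
  [39,48): 9 bp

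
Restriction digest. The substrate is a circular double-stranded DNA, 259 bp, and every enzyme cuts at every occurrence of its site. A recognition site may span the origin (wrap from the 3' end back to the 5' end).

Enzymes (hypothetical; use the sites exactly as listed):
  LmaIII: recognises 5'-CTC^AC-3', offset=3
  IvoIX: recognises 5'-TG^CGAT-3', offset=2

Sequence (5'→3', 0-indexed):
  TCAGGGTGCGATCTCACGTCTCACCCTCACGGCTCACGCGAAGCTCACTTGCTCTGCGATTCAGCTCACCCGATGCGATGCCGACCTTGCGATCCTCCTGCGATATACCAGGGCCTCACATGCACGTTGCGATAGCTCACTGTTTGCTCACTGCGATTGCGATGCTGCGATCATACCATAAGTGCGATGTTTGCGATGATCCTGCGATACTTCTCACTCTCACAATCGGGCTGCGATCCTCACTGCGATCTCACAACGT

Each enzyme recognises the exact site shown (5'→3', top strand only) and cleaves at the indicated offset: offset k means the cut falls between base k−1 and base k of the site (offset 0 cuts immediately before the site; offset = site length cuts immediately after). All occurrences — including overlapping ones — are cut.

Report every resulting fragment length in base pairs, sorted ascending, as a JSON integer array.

Site scan:
  LmaIII (CTCAC, off=3): starts [12, 19, 25, 32, 43, 64, 114, 135, 146, 212, 218, 238, 249] → cuts [15, 22, 28, 35, 46, 67, 117, 138, 149, 215, 221, 241, 252]
  IvoIX (TGCGAT, off=2): starts [6, 54, 73, 87, 98, 127, 151, 157, 165, 182, 191, 202, 231, 243] → cuts [8, 56, 75, 89, 100, 129, 153, 159, 167, 184, 193, 204, 233, 245]

Pooled cuts: [8, 15, 22, 28, 35, 46, 56, 67, 75, 89, 100, 117, 129, 138, 149, 153, 159, 167, 184, 193, 204, 215, 221, 233, 241, 245, 252]

Fragment lengths:
  8→15: 7 bp
  15→22: 7 bp
  22→28: 6 bp
  28→35: 7 bp
  35→46: 11 bp
  46→56: 10 bp
  56→67: 11 bp
  67→75: 8 bp
  75→89: 14 bp
  89→100: 11 bp
  100→117: 17 bp
  117→129: 12 bp
  129→138: 9 bp
  138→149: 11 bp
  149→153: 4 bp
  153→159: 6 bp
  159→167: 8 bp
  167→184: 17 bp
  184→193: 9 bp
  193→204: 11 bp
  204→215: 11 bp
  215→221: 6 bp
  221→233: 12 bp
  233→241: 8 bp
  241→245: 4 bp
  245→252: 7 bp
  252→8 (wrap): 259-252+8 = 15 bp

[4,4,6,6,6,7,7,7,7,8,8,8,9,9,10,11,11,11,11,11,11,12,12,14,15,17,17]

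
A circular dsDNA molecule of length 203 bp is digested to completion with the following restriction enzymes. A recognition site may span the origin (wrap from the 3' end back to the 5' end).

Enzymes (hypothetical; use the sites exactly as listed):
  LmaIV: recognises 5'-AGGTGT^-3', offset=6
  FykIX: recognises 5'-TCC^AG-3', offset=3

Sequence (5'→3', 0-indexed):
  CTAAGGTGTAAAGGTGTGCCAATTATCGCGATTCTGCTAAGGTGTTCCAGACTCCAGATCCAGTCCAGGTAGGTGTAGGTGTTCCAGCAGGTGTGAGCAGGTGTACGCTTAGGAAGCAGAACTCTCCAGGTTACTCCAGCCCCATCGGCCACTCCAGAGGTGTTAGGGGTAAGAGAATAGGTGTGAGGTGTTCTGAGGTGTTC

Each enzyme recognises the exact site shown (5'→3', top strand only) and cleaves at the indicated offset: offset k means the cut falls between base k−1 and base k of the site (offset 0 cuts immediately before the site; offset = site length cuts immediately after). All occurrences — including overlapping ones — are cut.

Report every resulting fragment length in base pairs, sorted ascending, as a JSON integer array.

Per-enzyme occurrences:
  LmaIV (AGGTGT, off=6): starts [3, 11, 39, 70, 76, 88, 98, 157, 178, 185, 195] → cuts [9, 17, 45, 76, 82, 94, 104, 163, 184, 191, 201]
  FykIX (TCCAG, off=3): starts [45, 52, 58, 63, 82, 124, 134, 152] → cuts [48, 55, 61, 66, 85, 127, 137, 155]

Pooled cuts: [9, 17, 45, 48, 55, 61, 66, 76, 82, 85, 94, 104, 127, 137, 155, 163, 184, 191, 201]

Fragments:
  9→17: 8 bp
  17→45: 28 bp
  45→48: 3 bp
  48→55: 7 bp
  55→61: 6 bp
  61→66: 5 bp
  66→76: 10 bp
  76→82: 6 bp
  82→85: 3 bp
  85→94: 9 bp
  94→104: 10 bp
  104→127: 23 bp
  127→137: 10 bp
  137→155: 18 bp
  155→163: 8 bp
  163→184: 21 bp
  184→191: 7 bp
  191→201: 10 bp
  201→9 (wrap): 203-201+9 = 11 bp

[3,3,5,6,6,7,7,8,8,9,10,10,10,10,11,18,21,23,28]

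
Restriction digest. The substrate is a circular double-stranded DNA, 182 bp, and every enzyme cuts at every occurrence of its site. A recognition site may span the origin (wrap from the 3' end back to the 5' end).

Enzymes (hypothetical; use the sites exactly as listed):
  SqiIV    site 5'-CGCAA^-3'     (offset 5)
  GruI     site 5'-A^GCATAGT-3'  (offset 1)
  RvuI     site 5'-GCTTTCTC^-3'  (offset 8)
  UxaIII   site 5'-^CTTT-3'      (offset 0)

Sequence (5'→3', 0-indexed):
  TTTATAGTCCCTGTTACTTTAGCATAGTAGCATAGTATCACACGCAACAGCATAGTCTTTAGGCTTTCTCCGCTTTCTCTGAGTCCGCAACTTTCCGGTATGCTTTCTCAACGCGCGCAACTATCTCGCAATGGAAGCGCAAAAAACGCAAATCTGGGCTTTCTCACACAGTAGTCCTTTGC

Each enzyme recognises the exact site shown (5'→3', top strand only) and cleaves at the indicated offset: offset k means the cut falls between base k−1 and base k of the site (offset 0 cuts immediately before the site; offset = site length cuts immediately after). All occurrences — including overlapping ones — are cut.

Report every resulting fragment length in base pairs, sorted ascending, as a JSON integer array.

[2,2,5,5,7,7,7,7,7,7,7,8,9,11,11,11,11,11,12,17,18]

Site scan:
  SqiIV CGCAA/5: at [42, 85, 115, 126, 137, 146] ⇒ [47, 90, 120, 131, 142, 151]
  GruI AGCATAGT/1: at [20, 28, 48] ⇒ [21, 29, 49]
  RvuI GCTTTCTC/8: at [62, 71, 101, 157] ⇒ [70, 79, 109, 165]
  UxaIII CTTT/0: at [16, 56, 63, 72, 90, 102, 158, 176, 181] ⇒ [16, 56, 63, 72, 90, 102, 158, 176, 181]

All cut coordinates (distinct, sorted): [16, 21, 29, 47, 49, 56, 63, 70, 72, 79, 90, 102, 109, 120, 131, 142, 151, 158, 165, 176, 181]

Fragment lengths:
  16→21: 5 bp
  21→29: 8 bp
  29→47: 18 bp
  47→49: 2 bp
  49→56: 7 bp
  56→63: 7 bp
  63→70: 7 bp
  70→72: 2 bp
  72→79: 7 bp
  79→90: 11 bp
  90→102: 12 bp
  102→109: 7 bp
  109→120: 11 bp
  120→131: 11 bp
  131→142: 11 bp
  142→151: 9 bp
  151→158: 7 bp
  158→165: 7 bp
  165→176: 11 bp
  176→181: 5 bp
  181→16 (wrap): 182-181+16 = 17 bp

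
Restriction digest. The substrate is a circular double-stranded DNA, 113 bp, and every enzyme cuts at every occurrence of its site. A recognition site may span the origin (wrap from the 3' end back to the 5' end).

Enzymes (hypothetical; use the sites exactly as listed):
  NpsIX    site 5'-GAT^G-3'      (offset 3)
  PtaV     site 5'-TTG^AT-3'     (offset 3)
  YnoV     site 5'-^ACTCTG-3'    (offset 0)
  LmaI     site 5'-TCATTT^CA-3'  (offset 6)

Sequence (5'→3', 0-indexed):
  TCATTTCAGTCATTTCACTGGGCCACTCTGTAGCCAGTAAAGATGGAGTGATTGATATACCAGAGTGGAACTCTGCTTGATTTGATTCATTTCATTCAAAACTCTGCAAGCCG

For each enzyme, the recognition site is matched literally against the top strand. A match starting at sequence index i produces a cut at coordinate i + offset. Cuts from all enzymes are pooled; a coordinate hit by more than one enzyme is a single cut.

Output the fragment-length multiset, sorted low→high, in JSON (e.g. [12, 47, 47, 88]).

Site scan:
  NpsIX GATG/3: at [41] ⇒ [44]
  PtaV TTGAT/3: at [51, 76, 81] ⇒ [54, 79, 84]
  YnoV ACTCTG/0: at [24, 69, 100] ⇒ [24, 69, 100]
  LmaI TCATTTCA/6: at [0, 9, 86] ⇒ [6, 15, 92]

Pooled cuts: [6, 15, 24, 44, 54, 69, 79, 84, 92, 100]

Fragments:
  6→15: 9 bp
  15→24: 9 bp
  24→44: 20 bp
  44→54: 10 bp
  54→69: 15 bp
  69→79: 10 bp
  79→84: 5 bp
  84→92: 8 bp
  92→100: 8 bp
  100→6 (wrap): 113-100+6 = 19 bp

[5,8,8,9,9,10,10,15,19,20]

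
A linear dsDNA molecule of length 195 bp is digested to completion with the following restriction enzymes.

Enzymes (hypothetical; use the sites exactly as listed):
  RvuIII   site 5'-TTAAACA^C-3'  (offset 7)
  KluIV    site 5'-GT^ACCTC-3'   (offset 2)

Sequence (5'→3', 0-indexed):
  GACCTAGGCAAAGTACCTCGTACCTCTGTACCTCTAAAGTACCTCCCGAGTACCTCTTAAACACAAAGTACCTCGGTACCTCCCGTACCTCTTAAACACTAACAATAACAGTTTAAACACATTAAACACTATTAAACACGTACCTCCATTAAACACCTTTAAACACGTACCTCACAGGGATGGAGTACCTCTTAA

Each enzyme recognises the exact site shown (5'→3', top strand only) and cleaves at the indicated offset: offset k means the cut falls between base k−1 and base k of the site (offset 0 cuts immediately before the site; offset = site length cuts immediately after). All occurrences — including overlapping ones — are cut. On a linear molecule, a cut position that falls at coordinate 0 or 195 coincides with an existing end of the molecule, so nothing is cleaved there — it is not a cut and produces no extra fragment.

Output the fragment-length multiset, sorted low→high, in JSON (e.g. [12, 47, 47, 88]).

Per-enzyme occurrences:
  RvuIII TTAAACAC/7: at [56, 91, 112, 121, 131, 148, 158] ⇒ [63, 98, 119, 128, 138, 155, 165]
  KluIV GTACCTC/2: at [12, 19, 27, 38, 49, 67, 75, 84, 139, 166, 184] ⇒ [14, 21, 29, 40, 51, 69, 77, 86, 141, 168, 186]

Pooled cuts: [14, 21, 29, 40, 51, 63, 69, 77, 86, 98, 119, 128, 138, 141, 155, 165, 168, 186]

Fragments:
  [0,14): 14 bp
  [14,21): 7 bp
  [21,29): 8 bp
  [29,40): 11 bp
  [40,51): 11 bp
  [51,63): 12 bp
  [63,69): 6 bp
  [69,77): 8 bp
  [77,86): 9 bp
  [86,98): 12 bp
  [98,119): 21 bp
  [119,128): 9 bp
  [128,138): 10 bp
  [138,141): 3 bp
  [141,155): 14 bp
  [155,165): 10 bp
  [165,168): 3 bp
  [168,186): 18 bp
  [186,195): 9 bp

[3,3,6,7,8,8,9,9,9,10,10,11,11,12,12,14,14,18,21]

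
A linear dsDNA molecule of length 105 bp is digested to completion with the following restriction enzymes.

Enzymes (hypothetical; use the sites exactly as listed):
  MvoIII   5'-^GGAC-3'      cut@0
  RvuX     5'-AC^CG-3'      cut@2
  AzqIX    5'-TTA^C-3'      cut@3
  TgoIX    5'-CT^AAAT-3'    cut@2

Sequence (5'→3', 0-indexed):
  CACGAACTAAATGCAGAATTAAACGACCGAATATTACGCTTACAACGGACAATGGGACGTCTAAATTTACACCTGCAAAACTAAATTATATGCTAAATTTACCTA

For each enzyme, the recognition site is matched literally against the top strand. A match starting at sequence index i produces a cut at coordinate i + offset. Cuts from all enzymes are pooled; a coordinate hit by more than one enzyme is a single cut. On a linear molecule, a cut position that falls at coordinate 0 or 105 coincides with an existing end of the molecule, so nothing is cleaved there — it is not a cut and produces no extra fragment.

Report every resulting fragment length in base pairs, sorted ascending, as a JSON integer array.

Per-enzyme occurrences:
  MvoIII GGAC/0: at [46, 54] ⇒ [46, 54]
  RvuX ACCG/2: at [25] ⇒ [27]
  AzqIX TTAC/3: at [33, 39, 66, 98] ⇒ [36, 42, 69, 101]
  TgoIX CTAAAT/2: at [6, 60, 80, 92] ⇒ [8, 62, 82, 94]

Pooled cuts: [8, 27, 36, 42, 46, 54, 62, 69, 82, 94, 101]

Fragments:
  [0,8): 8 bp
  [8,27): 19 bp
  [27,36): 9 bp
  [36,42): 6 bp
  [42,46): 4 bp
  [46,54): 8 bp
  [54,62): 8 bp
  [62,69): 7 bp
  [69,82): 13 bp
  [82,94): 12 bp
  [94,101): 7 bp
  [101,105): 4 bp

[4,4,6,7,7,8,8,8,9,12,13,19]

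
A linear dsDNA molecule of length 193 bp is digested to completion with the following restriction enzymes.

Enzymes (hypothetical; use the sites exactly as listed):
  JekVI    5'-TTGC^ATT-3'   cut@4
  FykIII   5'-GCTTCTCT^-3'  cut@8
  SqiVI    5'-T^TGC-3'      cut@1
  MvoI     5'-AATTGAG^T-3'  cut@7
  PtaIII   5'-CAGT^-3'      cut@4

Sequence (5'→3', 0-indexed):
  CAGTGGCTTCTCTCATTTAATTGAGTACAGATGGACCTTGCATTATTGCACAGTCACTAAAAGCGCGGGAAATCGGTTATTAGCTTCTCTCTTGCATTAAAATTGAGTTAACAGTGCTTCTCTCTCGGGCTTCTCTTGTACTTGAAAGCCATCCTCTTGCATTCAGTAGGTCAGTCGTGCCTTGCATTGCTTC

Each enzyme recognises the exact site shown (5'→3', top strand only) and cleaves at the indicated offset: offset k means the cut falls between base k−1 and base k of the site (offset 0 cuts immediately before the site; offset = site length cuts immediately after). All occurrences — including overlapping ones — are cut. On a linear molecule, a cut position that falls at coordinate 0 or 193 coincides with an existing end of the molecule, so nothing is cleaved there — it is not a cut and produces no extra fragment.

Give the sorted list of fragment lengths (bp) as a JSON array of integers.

Site scan:
  JekVI (TTGCATT, off=4): starts [37, 91, 156, 181] → cuts [41, 95, 160, 185]
  FykIII (GCTTCTCT, off=8): starts [5, 82, 115, 128] → cuts [13, 90, 123, 136]
  SqiVI (TTGC, off=1): starts [37, 45, 91, 156, 181, 186] → cuts [38, 46, 92, 157, 182, 187]
  MvoI (AATTGAGT, off=7): starts [18, 100] → cuts [25, 107]
  PtaIII (CAGT, off=4): starts [0, 50, 111, 163, 171] → cuts [4, 54, 115, 167, 175]

Pooled cuts: [4, 13, 25, 38, 41, 46, 54, 90, 92, 95, 107, 115, 123, 136, 157, 160, 167, 175, 182, 185, 187]

Fragment lengths:
  [0,4): 4 bp
  [4,13): 9 bp
  [13,25): 12 bp
  [25,38): 13 bp
  [38,41): 3 bp
  [41,46): 5 bp
  [46,54): 8 bp
  [54,90): 36 bp
  [90,92): 2 bp
  [92,95): 3 bp
  [95,107): 12 bp
  [107,115): 8 bp
  [115,123): 8 bp
  [123,136): 13 bp
  [136,157): 21 bp
  [157,160): 3 bp
  [160,167): 7 bp
  [167,175): 8 bp
  [175,182): 7 bp
  [182,185): 3 bp
  [185,187): 2 bp
  [187,193): 6 bp

[2,2,3,3,3,3,4,5,6,7,7,8,8,8,8,9,12,12,13,13,21,36]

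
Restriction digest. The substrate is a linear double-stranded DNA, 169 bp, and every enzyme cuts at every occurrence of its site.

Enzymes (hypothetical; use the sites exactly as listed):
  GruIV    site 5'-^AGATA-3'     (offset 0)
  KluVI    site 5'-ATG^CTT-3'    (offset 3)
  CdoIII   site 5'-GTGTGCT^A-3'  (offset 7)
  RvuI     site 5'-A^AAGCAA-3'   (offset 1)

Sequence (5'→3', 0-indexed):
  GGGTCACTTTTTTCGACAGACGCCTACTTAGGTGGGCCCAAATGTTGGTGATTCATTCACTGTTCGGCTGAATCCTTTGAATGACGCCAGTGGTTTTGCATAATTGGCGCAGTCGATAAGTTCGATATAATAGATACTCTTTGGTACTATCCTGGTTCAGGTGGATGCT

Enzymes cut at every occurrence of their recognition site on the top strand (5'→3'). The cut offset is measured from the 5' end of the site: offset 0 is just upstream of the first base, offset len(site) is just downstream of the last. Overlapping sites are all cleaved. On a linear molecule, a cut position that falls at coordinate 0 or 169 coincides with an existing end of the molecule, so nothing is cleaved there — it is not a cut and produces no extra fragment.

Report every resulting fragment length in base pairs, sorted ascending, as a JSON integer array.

Site scan:
  GruIV (AGATA, off=0): starts [131] → cuts [131]
  KluVI (ATGCTT, off=3): no sites
  CdoIII (GTGTGCTA, off=7): no sites
  RvuI (AAAGCAA, off=1): no sites

Pooled cuts: [131]

Fragments:
  [0,131): 131 bp
  [131,169): 38 bp

[38,131]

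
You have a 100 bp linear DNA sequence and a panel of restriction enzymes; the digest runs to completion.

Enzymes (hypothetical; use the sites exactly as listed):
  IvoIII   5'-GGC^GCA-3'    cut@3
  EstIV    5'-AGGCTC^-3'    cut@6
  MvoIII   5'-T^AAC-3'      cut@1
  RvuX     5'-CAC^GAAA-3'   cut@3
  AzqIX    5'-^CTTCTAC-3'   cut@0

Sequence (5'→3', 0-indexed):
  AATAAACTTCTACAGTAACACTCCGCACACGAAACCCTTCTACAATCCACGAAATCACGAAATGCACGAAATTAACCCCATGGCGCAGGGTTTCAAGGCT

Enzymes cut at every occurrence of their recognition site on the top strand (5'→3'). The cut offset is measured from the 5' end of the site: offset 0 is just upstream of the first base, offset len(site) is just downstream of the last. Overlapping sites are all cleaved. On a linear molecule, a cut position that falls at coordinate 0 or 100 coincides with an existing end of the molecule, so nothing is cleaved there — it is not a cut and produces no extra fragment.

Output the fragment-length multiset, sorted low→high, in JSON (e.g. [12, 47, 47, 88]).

Scan for sites:
  IvoIII (GGCGCA, off=3): starts [81] → cuts [84]
  EstIV (AGGCTC, off=6): no sites
  MvoIII (TAAC, off=1): starts [15, 72] → cuts [16, 73]
  RvuX (CACGAAA, off=3): starts [27, 47, 55, 64] → cuts [30, 50, 58, 67]
  AzqIX (CTTCTAC, off=0): starts [6, 36] → cuts [6, 36]

Pooled cuts: [6, 16, 30, 36, 50, 58, 67, 73, 84]

Fragments:
  [0,6): 6 bp
  [6,16): 10 bp
  [16,30): 14 bp
  [30,36): 6 bp
  [36,50): 14 bp
  [50,58): 8 bp
  [58,67): 9 bp
  [67,73): 6 bp
  [73,84): 11 bp
  [84,100): 16 bp

[6,6,6,8,9,10,11,14,14,16]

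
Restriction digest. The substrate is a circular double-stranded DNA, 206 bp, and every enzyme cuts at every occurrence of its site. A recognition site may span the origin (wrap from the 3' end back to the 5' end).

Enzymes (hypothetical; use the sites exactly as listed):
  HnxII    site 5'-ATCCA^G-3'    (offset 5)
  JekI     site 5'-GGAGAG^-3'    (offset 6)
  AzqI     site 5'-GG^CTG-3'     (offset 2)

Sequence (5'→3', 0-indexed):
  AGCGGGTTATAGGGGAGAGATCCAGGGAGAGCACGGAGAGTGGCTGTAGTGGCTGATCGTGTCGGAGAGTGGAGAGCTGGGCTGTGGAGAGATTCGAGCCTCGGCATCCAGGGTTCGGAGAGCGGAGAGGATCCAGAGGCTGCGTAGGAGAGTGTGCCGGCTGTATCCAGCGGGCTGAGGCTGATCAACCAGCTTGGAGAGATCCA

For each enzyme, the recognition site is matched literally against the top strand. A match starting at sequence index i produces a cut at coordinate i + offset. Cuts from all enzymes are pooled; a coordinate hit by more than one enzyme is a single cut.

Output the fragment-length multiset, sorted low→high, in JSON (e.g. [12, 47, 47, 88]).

Scan for sites:
  HnxII (ATCCAG, off=5): starts [19, 105, 130, 164] → cuts [24, 110, 135, 169]
  JekI (GGAGAG, off=6): starts [13, 25, 34, 63, 70, 85, 116, 123, 146, 195] → cuts [19, 31, 40, 69, 76, 91, 122, 129, 152, 201]
  AzqI (GGCTG, off=2): starts [41, 50, 79, 137, 158, 172, 178] → cuts [43, 52, 81, 139, 160, 174, 180]

Pooled cuts: [19, 24, 31, 40, 43, 52, 69, 76, 81, 91, 110, 122, 129, 135, 139, 152, 160, 169, 174, 180, 201]

Fragment lengths:
  19→24: 5 bp
  24→31: 7 bp
  31→40: 9 bp
  40→43: 3 bp
  43→52: 9 bp
  52→69: 17 bp
  69→76: 7 bp
  76→81: 5 bp
  81→91: 10 bp
  91→110: 19 bp
  110→122: 12 bp
  122→129: 7 bp
  129→135: 6 bp
  135→139: 4 bp
  139→152: 13 bp
  152→160: 8 bp
  160→169: 9 bp
  169→174: 5 bp
  174→180: 6 bp
  180→201: 21 bp
  201→19 (wrap): 206-201+19 = 24 bp

[3,4,5,5,5,6,6,7,7,7,8,9,9,9,10,12,13,17,19,21,24]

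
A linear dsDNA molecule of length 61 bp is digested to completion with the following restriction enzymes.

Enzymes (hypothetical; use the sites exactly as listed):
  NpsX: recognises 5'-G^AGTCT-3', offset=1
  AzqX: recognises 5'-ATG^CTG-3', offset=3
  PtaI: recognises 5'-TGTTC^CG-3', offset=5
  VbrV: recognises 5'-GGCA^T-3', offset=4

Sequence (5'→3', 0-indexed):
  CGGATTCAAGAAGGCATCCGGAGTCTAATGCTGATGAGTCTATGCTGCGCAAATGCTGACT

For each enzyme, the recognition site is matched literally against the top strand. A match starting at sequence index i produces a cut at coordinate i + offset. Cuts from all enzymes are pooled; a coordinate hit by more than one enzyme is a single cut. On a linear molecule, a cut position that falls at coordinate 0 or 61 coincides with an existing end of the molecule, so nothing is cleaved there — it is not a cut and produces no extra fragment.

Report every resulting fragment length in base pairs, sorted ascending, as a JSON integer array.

[5,6,6,8,9,11,16]

Site scan:
  NpsX GAGTCT/1: at [20, 35] ⇒ [21, 36]
  AzqX ATGCTG/3: at [27, 41, 52] ⇒ [30, 44, 55]
  PtaI (TGTTCCG, off=5): no sites
  VbrV GGCAT/4: at [12] ⇒ [16]

Pooled cuts: [16, 21, 30, 36, 44, 55]

Fragment lengths:
  [0,16): 16 bp
  [16,21): 5 bp
  [21,30): 9 bp
  [30,36): 6 bp
  [36,44): 8 bp
  [44,55): 11 bp
  [55,61): 6 bp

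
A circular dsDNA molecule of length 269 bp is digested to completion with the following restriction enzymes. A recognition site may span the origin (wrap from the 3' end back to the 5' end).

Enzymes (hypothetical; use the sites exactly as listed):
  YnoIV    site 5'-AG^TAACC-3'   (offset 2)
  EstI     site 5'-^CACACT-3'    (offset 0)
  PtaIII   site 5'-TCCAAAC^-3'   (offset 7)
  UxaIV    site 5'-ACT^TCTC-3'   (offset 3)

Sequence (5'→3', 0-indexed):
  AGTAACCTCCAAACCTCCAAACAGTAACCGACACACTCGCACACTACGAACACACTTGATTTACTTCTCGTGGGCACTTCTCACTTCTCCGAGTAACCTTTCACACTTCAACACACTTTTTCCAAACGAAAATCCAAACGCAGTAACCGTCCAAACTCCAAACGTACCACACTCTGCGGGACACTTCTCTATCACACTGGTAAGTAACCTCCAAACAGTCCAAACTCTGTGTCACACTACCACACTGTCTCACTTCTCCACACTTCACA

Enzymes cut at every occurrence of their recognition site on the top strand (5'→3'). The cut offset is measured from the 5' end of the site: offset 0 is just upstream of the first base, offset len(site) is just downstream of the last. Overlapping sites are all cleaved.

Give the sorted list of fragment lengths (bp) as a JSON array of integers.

[2,4,4,4,7,7,7,7,7,8,8,8,8,8,9,10,11,12,12,12,12,13,13,13,14,15,16,18]

Per-enzyme occurrences:
  YnoIV (AGTAACC, off=2): starts [0, 22, 91, 141, 202] → cuts [2, 24, 93, 143, 204]
  EstI (CACACT, off=0): starts [31, 39, 50, 101, 111, 167, 192, 232, 240, 258] → cuts [31, 39, 50, 101, 111, 167, 192, 232, 240, 258]
  PtaIII (TCCAAAC, off=7): starts [7, 15, 120, 132, 149, 156, 209, 218] → cuts [14, 22, 127, 139, 156, 163, 216, 225]
  UxaIV (ACTTCTC, off=3): starts [62, 75, 82, 182, 251] → cuts [65, 78, 85, 185, 254]

All cut coordinates (distinct, sorted): [2, 14, 22, 24, 31, 39, 50, 65, 78, 85, 93, 101, 111, 127, 139, 143, 156, 163, 167, 185, 192, 204, 216, 225, 232, 240, 254, 258]

Fragments:
  2→14: 12 bp
  14→22: 8 bp
  22→24: 2 bp
  24→31: 7 bp
  31→39: 8 bp
  39→50: 11 bp
  50→65: 15 bp
  65→78: 13 bp
  78→85: 7 bp
  85→93: 8 bp
  93→101: 8 bp
  101→111: 10 bp
  111→127: 16 bp
  127→139: 12 bp
  139→143: 4 bp
  143→156: 13 bp
  156→163: 7 bp
  163→167: 4 bp
  167→185: 18 bp
  185→192: 7 bp
  192→204: 12 bp
  204→216: 12 bp
  216→225: 9 bp
  225→232: 7 bp
  232→240: 8 bp
  240→254: 14 bp
  254→258: 4 bp
  258→2 (wrap): 269-258+2 = 13 bp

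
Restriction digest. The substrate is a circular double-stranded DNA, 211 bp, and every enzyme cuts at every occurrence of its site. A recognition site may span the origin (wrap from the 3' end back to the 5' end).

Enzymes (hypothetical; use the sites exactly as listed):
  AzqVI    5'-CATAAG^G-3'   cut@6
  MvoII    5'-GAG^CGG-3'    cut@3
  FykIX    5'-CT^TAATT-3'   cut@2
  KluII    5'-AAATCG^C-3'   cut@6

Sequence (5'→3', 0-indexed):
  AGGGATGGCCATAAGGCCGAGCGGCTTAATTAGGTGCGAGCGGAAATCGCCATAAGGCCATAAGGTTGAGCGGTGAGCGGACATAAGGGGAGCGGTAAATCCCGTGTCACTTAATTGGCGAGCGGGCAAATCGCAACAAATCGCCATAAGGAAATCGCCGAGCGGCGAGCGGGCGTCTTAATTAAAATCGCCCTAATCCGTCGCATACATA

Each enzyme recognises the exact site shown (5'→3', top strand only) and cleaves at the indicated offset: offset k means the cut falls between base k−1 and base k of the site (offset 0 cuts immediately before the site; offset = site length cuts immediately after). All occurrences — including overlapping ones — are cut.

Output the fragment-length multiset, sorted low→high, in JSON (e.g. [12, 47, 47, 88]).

Scan for sites:
  AzqVI (CATAAGG, off=6): starts [9, 50, 58, 81, 144, 207] → cuts [2, 15, 56, 64, 87, 150]
  MvoII (GAGCGG, off=3): starts [18, 37, 67, 74, 89, 119, 159, 166] → cuts [21, 40, 70, 77, 92, 122, 162, 169]
  FykIX (CTTAATT, off=2): starts [24, 109, 176] → cuts [26, 111, 178]
  KluII (AAATCGC, off=6): starts [43, 127, 137, 151, 184] → cuts [49, 133, 143, 157, 190]

All cut coordinates (distinct, sorted): [2, 15, 21, 26, 40, 49, 56, 64, 70, 77, 87, 92, 111, 122, 133, 143, 150, 157, 162, 169, 178, 190]

Fragment lengths:
  2→15: 13 bp
  15→21: 6 bp
  21→26: 5 bp
  26→40: 14 bp
  40→49: 9 bp
  49→56: 7 bp
  56→64: 8 bp
  64→70: 6 bp
  70→77: 7 bp
  77→87: 10 bp
  87→92: 5 bp
  92→111: 19 bp
  111→122: 11 bp
  122→133: 11 bp
  133→143: 10 bp
  143→150: 7 bp
  150→157: 7 bp
  157→162: 5 bp
  162→169: 7 bp
  169→178: 9 bp
  178→190: 12 bp
  190→2 (wrap): 211-190+2 = 23 bp

[5,5,5,6,6,7,7,7,7,7,8,9,9,10,10,11,11,12,13,14,19,23]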